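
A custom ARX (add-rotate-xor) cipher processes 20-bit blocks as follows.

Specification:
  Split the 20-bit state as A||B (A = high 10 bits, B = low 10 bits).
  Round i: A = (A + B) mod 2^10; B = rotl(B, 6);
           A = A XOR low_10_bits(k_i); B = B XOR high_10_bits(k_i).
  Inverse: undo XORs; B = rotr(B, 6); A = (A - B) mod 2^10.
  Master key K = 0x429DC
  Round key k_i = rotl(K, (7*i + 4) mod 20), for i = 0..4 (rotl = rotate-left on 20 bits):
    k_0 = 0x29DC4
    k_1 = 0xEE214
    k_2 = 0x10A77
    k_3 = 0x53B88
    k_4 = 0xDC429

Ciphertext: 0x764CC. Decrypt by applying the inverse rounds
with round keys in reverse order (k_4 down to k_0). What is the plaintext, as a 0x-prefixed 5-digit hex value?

0x687BD

s_0 = ciphertext = 0x764CC
s_1 = InvRound(s_0, k_4) = 0x84BDE
s_2 = InvRound(s_1, k_3) = 0x2410A
s_3 = InvRound(s_2, k_2) = 0x98885
s_4 = InvRound(s_3, k_1) = 0x26BDC
s_5 = InvRound(s_4, k_0) = 0x687BD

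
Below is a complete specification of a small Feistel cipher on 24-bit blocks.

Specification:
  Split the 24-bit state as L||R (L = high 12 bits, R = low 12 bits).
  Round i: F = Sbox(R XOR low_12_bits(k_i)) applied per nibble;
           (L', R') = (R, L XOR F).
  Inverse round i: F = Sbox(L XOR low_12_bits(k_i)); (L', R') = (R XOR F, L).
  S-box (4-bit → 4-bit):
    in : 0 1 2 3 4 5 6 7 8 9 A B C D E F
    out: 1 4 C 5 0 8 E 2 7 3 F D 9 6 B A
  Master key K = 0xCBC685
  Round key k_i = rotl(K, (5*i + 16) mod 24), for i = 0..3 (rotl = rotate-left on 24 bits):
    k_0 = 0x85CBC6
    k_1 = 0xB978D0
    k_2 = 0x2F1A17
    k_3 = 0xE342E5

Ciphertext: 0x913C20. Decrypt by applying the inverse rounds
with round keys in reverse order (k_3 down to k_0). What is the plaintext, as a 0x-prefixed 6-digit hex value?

s_0 = ciphertext = 0x913C20
s_1 = InvRound(s_0, k_3) = 0x18E913
s_2 = InvRound(s_1, k_2) = 0x42018E
s_3 = InvRound(s_2, k_1) = 0x82F420
s_4 = InvRound(s_3, k_0) = 0x19382F

0x19382F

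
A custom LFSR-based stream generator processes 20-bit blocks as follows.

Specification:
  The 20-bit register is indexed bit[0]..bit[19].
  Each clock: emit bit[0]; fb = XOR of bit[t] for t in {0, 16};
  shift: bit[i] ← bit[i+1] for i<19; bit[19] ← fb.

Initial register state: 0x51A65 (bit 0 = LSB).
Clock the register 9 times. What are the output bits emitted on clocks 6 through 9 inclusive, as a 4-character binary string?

1100

reg_0 = 0x51A65
clock 1: out=1, reg = 0x28D32
clock 2: out=0, reg = 0x14699
clock 3: out=1, reg = 0x0A34C
clock 4: out=0, reg = 0x051A6
clock 5: out=0, reg = 0x028D3
clock 6: out=1, reg = 0x81469
clock 7: out=1, reg = 0xC0A34
clock 8: out=0, reg = 0x6051A
clock 9: out=0, reg = 0x3028D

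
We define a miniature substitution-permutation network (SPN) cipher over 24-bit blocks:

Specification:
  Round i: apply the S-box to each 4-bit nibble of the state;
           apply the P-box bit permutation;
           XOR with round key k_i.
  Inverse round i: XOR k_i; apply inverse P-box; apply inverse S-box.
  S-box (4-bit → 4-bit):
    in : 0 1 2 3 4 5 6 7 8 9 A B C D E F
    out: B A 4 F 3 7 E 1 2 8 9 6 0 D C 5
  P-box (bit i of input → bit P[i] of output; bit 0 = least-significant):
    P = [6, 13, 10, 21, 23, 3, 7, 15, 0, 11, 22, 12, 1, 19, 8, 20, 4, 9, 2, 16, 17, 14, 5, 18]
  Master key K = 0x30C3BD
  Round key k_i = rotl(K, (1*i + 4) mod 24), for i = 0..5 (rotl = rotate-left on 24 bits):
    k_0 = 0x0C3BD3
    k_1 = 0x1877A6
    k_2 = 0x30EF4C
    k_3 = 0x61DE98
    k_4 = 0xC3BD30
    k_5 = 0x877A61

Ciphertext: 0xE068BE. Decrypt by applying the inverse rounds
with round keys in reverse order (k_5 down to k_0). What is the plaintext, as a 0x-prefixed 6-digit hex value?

s_0 = ciphertext = 0xE068BE
s_1 = InvRound(s_0, k_5) = 0xA37DBA
s_2 = InvRound(s_1, k_4) = 0x8C7269
s_3 = InvRound(s_2, k_3) = 0xEA85D3
s_4 = InvRound(s_3, k_2) = 0x450558
s_5 = InvRound(s_4, k_1) = 0x630EB4
s_6 = InvRound(s_5, k_0) = 0xDE5DC3

0xDE5DC3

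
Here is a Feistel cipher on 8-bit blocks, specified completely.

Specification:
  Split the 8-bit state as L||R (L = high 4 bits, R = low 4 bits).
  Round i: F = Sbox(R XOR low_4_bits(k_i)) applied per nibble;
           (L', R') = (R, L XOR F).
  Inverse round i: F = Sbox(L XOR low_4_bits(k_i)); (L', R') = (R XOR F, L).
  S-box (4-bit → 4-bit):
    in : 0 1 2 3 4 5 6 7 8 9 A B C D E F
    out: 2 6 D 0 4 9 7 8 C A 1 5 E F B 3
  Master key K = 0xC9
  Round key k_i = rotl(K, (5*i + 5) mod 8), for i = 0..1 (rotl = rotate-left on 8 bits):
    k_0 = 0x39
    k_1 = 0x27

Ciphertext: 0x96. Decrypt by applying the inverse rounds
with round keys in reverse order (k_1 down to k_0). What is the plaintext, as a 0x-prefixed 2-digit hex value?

s_0 = ciphertext = 0x96
s_1 = InvRound(s_0, k_1) = 0xD9
s_2 = InvRound(s_1, k_0) = 0xDD

0xDD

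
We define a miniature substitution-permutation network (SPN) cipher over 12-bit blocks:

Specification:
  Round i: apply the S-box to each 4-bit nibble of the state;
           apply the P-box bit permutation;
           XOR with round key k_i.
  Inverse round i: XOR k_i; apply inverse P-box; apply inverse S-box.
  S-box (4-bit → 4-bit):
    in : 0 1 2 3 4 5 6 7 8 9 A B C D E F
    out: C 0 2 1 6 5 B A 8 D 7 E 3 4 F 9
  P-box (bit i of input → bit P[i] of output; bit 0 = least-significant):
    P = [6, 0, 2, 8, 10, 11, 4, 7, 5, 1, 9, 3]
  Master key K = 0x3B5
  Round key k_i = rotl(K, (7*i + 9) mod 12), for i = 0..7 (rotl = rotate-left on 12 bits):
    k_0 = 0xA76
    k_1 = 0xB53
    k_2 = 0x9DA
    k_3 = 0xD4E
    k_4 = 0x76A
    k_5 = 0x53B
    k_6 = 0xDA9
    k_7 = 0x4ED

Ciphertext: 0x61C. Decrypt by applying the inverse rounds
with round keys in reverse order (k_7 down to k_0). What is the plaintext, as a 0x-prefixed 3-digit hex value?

s_0 = ciphertext = 0x61C
s_1 = InvRound(s_0, k_7) = 0x50C
s_2 = InvRound(s_1, k_6) = 0x374
s_3 = InvRound(s_2, k_5) = 0xB3A
s_4 = InvRound(s_3, k_4) = 0x1A3
s_5 = InvRound(s_4, k_3) = 0xF6A
s_6 = InvRound(s_5, k_2) = 0x591
s_7 = InvRound(s_6, k_1) = 0x463
s_8 = InvRound(s_7, k_0) = 0xDA4

0xDA4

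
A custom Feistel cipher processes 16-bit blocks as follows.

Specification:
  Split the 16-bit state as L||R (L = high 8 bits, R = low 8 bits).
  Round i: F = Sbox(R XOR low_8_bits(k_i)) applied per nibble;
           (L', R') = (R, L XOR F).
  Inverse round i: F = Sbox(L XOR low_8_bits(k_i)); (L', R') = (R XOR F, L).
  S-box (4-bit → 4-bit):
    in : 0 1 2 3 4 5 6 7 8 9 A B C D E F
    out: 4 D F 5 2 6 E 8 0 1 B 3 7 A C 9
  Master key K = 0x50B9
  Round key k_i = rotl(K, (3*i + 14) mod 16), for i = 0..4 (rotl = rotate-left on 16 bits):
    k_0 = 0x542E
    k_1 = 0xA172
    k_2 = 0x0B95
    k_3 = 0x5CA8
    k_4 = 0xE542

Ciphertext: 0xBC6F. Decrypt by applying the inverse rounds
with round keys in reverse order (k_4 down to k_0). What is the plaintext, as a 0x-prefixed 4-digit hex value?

s_0 = ciphertext = 0xBC6F
s_1 = InvRound(s_0, k_4) = 0xF3BC
s_2 = InvRound(s_1, k_3) = 0xDFF3
s_3 = InvRound(s_2, k_2) = 0xD8DF
s_4 = InvRound(s_3, k_1) = 0x64D8
s_5 = InvRound(s_4, k_0) = 0xF364

0xF364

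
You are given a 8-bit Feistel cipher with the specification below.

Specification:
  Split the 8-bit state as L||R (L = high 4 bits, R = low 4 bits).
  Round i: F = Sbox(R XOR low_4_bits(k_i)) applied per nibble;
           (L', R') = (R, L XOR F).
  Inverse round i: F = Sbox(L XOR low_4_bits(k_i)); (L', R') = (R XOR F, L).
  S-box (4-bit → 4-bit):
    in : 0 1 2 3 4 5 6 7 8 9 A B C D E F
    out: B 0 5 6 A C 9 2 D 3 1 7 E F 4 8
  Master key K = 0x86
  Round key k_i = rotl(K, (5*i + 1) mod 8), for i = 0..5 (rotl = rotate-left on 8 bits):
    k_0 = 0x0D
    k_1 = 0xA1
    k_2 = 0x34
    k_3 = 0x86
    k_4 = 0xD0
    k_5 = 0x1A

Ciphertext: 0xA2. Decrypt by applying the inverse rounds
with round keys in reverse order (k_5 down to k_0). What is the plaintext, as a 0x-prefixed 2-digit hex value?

s_0 = ciphertext = 0xA2
s_1 = InvRound(s_0, k_5) = 0x9A
s_2 = InvRound(s_1, k_4) = 0x99
s_3 = InvRound(s_2, k_3) = 0x19
s_4 = InvRound(s_3, k_2) = 0x51
s_5 = InvRound(s_4, k_1) = 0xB5
s_6 = InvRound(s_5, k_0) = 0xCB

0xCB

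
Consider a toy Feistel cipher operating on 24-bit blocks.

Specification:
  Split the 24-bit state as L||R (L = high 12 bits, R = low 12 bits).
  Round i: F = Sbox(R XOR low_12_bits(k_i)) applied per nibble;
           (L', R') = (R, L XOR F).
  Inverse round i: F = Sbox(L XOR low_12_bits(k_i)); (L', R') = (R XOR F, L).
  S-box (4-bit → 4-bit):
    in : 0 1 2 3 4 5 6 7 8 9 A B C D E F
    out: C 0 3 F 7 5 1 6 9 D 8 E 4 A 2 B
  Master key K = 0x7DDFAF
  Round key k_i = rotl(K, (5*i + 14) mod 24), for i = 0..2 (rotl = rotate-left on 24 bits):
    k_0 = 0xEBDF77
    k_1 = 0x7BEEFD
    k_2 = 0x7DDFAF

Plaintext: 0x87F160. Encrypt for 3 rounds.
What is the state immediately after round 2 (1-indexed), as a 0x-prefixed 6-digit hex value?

0xA796F7

s_0 = plaintext = 0x87F160
s_1 = Round(s_0, k_0) = 0x160A79
s_2 = Round(s_1, k_1) = 0xA796F7
s_3 = Round(s_2, k_2) = 0x6F7720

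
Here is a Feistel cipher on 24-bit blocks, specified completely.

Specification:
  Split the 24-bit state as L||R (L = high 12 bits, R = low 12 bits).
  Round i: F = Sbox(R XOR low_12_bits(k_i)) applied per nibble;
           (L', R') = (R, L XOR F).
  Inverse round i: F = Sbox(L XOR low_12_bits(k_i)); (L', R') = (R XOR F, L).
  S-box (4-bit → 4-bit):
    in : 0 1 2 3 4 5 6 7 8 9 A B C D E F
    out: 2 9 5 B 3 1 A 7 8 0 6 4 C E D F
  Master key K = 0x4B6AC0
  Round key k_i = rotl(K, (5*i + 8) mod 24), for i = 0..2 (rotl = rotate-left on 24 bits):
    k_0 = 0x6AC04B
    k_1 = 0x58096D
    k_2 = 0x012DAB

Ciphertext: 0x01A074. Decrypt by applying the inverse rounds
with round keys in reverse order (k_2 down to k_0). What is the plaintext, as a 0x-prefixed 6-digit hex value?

s_0 = ciphertext = 0x01A074
s_1 = InvRound(s_0, k_2) = 0xE3D01A
s_2 = InvRound(s_1, k_1) = 0x708E3D
s_3 = InvRound(s_2, k_0) = 0x906708

0x906708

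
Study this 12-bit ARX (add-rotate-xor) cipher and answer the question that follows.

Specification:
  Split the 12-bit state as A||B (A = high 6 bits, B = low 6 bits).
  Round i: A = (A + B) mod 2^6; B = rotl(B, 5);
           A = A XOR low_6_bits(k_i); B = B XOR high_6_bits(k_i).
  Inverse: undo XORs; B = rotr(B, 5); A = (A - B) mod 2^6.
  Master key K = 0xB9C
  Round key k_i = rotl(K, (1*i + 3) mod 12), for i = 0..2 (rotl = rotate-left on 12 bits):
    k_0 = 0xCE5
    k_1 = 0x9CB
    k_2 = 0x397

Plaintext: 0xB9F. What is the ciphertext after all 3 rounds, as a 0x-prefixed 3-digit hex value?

0xBFA

s_0 = plaintext = 0xB9F
s_1 = Round(s_0, k_0) = 0xA1C
s_2 = Round(s_1, k_1) = 0x3E9
s_3 = Round(s_2, k_2) = 0xBFA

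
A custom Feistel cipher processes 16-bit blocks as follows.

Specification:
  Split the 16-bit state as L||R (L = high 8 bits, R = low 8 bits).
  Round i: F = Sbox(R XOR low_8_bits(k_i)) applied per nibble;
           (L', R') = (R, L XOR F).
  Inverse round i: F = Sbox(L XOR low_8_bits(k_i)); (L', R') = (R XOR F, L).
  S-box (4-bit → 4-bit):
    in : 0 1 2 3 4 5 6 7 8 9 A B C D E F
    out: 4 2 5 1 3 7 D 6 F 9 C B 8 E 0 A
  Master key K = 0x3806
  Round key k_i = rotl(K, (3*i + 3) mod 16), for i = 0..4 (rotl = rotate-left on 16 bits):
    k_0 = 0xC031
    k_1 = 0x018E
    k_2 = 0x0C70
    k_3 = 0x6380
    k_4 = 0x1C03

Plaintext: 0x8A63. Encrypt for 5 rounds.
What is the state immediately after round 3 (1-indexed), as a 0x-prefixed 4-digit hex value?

0x019D

s_0 = plaintext = 0x8A63
s_1 = Round(s_0, k_0) = 0x63FF
s_2 = Round(s_1, k_1) = 0xFF01
s_3 = Round(s_2, k_2) = 0x019D
s_4 = Round(s_3, k_3) = 0x9D2F
s_5 = Round(s_4, k_4) = 0x2FC5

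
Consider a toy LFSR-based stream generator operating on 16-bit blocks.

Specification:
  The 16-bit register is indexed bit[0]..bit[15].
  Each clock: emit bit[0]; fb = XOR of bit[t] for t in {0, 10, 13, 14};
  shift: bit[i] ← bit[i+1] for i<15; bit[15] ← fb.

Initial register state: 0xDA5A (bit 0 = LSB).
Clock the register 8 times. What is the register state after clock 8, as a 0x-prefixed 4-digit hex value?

reg_0 = 0xDA5A
clock 1: out=0, reg = 0xED2D
clock 2: out=1, reg = 0x7696
clock 3: out=0, reg = 0xBB4B
clock 4: out=1, reg = 0x5DA5
clock 5: out=1, reg = 0xAED2
clock 6: out=0, reg = 0x5769
clock 7: out=1, reg = 0xABB4
clock 8: out=0, reg = 0xD5DA

0xD5DA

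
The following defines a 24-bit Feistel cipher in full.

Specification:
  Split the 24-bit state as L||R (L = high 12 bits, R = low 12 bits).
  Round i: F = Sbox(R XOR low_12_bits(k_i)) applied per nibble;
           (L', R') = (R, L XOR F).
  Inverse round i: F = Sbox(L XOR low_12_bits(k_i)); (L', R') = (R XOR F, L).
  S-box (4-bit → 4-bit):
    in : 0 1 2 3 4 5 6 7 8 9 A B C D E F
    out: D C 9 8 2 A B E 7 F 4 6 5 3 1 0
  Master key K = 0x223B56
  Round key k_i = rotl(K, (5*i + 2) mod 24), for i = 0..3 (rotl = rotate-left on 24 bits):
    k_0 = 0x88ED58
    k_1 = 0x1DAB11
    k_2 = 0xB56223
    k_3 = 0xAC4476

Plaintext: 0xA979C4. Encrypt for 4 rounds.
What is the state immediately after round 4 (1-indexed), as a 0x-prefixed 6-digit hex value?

s_0 = plaintext = 0xA979C4
s_1 = Round(s_0, k_0) = 0x9C4862
s_2 = Round(s_1, k_1) = 0x86212C
s_3 = Round(s_2, k_2) = 0x12C0B2
s_4 = Round(s_3, k_3) = 0x0B237E

0x0B237E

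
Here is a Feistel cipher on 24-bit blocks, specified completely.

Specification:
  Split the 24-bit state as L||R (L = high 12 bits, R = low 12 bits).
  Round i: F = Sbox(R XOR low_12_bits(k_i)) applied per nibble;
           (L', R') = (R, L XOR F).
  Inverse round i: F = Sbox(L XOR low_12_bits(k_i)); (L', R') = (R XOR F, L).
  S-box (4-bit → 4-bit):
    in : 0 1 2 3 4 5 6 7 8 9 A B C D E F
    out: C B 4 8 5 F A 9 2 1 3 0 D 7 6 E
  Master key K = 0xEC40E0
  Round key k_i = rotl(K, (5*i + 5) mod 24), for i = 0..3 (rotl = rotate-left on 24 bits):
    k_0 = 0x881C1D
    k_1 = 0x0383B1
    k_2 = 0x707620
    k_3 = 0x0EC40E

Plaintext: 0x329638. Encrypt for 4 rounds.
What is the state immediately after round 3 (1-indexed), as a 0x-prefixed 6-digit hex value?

s_0 = plaintext = 0x329638
s_1 = Round(s_0, k_0) = 0x638066
s_2 = Round(s_1, k_1) = 0x066E41
s_3 = Round(s_2, k_2) = 0xE412CD
s_4 = Round(s_3, k_3) = 0x2CD499

0xE412CD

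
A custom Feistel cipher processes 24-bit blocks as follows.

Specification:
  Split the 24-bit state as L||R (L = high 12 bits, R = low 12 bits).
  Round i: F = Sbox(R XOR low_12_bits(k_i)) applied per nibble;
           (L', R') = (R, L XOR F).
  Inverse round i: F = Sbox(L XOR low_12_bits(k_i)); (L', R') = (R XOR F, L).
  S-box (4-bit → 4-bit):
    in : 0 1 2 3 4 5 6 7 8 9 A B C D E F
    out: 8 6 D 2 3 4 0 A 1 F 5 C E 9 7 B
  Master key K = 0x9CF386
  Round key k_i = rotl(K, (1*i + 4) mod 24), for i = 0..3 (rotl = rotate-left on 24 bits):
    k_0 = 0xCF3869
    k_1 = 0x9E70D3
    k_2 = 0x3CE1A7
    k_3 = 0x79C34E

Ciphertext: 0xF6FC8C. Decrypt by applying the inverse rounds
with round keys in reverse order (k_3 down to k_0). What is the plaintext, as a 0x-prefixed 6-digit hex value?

s_0 = ciphertext = 0xF6FC8C
s_1 = InvRound(s_0, k_3) = 0x25AF6F
s_2 = InvRound(s_1, k_2) = 0xDD625A
s_3 = InvRound(s_2, k_1) = 0xBDEDD6
s_4 = InvRound(s_3, k_0) = 0xF1CBDE

0xF1CBDE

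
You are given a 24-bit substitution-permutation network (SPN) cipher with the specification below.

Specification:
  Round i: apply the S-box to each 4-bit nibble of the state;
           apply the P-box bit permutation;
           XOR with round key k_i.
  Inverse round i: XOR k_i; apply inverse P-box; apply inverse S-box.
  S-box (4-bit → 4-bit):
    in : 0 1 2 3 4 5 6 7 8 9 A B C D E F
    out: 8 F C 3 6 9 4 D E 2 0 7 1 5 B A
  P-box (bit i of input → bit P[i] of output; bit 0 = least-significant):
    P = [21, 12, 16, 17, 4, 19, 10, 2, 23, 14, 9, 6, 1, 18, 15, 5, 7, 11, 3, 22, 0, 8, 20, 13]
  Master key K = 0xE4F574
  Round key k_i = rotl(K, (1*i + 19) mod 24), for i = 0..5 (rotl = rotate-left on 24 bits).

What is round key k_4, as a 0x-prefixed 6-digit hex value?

K = 0xE4F574
k_0 = rotl(K, (1*0+19) mod 24) = rotl(K, 19) = 0xA727AB
k_1 = rotl(K, (1*1+19) mod 24) = rotl(K, 20) = 0x4E4F57
k_2 = rotl(K, (1*2+19) mod 24) = rotl(K, 21) = 0x9C9EAE
k_3 = rotl(K, (1*3+19) mod 24) = rotl(K, 22) = 0x393D5D
k_4 = rotl(K, (1*4+19) mod 24) = rotl(K, 23) = 0x727ABA

0x727ABA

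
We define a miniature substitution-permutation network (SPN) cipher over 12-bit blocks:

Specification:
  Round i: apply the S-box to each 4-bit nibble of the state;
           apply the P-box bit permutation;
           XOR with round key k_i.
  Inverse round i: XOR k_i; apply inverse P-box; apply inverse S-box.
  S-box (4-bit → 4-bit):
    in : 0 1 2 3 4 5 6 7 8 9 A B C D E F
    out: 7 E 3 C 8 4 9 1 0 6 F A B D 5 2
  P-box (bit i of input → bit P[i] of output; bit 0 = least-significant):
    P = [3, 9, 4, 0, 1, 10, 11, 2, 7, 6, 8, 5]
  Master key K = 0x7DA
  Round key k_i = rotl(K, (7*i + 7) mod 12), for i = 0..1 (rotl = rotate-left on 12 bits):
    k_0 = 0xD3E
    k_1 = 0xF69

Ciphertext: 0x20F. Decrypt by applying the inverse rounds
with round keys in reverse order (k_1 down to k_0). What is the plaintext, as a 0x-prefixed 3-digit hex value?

s_0 = ciphertext = 0x20F
s_1 = InvRound(s_0, k_1) = 0x1A8
s_2 = InvRound(s_1, k_0) = 0x7A5

0x7A5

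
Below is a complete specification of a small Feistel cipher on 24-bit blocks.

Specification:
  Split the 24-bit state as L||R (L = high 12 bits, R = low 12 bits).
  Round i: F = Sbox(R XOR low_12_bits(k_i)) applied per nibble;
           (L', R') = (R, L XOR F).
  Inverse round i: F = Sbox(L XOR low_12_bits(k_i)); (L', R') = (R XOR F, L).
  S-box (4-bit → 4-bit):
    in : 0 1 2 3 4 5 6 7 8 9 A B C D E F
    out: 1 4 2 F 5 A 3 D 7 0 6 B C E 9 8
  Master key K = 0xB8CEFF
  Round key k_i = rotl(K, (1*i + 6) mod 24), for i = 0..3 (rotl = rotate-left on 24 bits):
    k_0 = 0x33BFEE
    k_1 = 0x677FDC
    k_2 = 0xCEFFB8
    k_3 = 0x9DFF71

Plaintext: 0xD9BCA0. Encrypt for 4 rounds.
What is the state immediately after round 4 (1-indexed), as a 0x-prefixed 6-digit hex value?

s_0 = plaintext = 0xD9BCA0
s_1 = Round(s_0, k_0) = 0xCA02C2
s_2 = Round(s_1, k_1) = 0x2C22E9
s_3 = Round(s_2, k_2) = 0x2E9C66
s_4 = Round(s_3, k_3) = 0xC66DA4

0xC66DA4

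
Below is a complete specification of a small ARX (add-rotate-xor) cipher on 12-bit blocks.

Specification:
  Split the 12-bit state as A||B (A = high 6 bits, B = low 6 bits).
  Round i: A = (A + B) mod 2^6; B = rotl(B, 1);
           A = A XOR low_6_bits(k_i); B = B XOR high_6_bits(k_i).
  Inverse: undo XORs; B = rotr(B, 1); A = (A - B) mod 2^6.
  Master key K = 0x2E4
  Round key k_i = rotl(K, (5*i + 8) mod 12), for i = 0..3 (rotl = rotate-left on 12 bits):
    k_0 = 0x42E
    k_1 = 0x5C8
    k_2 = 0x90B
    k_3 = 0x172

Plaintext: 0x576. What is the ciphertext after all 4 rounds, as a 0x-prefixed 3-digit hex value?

s_0 = plaintext = 0x576
s_1 = Round(s_0, k_0) = 0x97D
s_2 = Round(s_1, k_1) = 0xAAC
s_3 = Round(s_2, k_2) = 0x77D
s_4 = Round(s_3, k_3) = 0xA3E

0xA3E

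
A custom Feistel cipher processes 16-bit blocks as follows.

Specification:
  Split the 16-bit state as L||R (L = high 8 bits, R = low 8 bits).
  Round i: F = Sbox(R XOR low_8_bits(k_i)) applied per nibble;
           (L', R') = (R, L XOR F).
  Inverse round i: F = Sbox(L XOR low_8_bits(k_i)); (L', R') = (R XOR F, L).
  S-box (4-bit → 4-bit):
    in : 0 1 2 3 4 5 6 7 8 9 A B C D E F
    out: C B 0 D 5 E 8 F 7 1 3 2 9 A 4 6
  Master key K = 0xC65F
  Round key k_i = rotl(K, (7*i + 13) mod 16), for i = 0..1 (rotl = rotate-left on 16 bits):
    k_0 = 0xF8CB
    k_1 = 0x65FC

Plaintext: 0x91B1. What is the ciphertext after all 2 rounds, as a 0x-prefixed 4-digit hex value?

s_0 = plaintext = 0x91B1
s_1 = Round(s_0, k_0) = 0xB162
s_2 = Round(s_1, k_1) = 0x62A5

0x62A5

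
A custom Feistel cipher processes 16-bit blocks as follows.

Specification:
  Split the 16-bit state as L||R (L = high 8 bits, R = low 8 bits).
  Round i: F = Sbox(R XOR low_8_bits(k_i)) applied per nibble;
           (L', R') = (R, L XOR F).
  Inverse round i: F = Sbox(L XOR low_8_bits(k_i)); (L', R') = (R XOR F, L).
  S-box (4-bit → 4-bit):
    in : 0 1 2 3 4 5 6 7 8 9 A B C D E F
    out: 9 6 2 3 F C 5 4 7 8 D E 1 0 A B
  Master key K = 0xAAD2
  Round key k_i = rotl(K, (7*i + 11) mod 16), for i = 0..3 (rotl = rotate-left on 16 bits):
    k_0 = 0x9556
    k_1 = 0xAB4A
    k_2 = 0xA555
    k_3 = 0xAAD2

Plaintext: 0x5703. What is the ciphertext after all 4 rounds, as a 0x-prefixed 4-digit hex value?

0x527C

s_0 = plaintext = 0x5703
s_1 = Round(s_0, k_0) = 0x039B
s_2 = Round(s_1, k_1) = 0x9B05
s_3 = Round(s_2, k_2) = 0x0552
s_4 = Round(s_3, k_3) = 0x527C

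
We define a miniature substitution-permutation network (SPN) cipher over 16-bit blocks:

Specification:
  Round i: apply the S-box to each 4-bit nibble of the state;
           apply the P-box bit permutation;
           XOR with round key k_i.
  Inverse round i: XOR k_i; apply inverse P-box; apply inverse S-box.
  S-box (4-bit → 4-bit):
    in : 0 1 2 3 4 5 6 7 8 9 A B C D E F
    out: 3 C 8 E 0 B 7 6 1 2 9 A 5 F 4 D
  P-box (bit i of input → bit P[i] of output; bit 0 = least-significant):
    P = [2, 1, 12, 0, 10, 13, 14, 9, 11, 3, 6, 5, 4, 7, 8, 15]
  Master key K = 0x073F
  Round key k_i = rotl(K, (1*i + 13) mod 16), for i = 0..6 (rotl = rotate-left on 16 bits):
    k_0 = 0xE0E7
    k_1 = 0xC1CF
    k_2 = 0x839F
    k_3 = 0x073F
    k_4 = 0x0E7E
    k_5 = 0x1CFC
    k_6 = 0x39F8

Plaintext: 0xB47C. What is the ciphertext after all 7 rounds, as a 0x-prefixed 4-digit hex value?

s_0 = plaintext = 0xB47C
s_1 = Round(s_0, k_0) = 0x1063
s_2 = Round(s_1, k_1) = 0x3CC4
s_3 = Round(s_2, k_2) = 0x4E5F
s_4 = Round(s_3, k_3) = 0x317A
s_5 = Round(s_4, k_4) = 0xEF9B
s_6 = Round(s_5, k_5) = 0x359F
s_7 = Round(s_6, k_6) = 0x8055

0x8055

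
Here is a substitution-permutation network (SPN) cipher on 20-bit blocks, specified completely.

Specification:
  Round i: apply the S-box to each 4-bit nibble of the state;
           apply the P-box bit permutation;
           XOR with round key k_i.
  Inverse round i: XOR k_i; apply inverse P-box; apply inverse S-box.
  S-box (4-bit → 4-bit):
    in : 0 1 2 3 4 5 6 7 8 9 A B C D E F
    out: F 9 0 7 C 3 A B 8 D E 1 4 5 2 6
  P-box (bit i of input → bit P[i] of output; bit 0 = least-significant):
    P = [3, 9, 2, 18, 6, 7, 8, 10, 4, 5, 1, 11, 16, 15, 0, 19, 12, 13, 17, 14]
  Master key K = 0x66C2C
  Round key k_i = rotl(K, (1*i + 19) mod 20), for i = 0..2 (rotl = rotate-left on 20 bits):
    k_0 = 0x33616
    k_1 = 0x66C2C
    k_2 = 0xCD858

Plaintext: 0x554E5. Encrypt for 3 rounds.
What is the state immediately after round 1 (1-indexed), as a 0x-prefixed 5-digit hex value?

s_0 = plaintext = 0x554E5
s_1 = Round(s_0, k_0) = 0x28C9C
s_2 = Round(s_1, k_1) = 0xE696A
s_3 = Round(s_2, k_2) = 0x076CE

0x28C9C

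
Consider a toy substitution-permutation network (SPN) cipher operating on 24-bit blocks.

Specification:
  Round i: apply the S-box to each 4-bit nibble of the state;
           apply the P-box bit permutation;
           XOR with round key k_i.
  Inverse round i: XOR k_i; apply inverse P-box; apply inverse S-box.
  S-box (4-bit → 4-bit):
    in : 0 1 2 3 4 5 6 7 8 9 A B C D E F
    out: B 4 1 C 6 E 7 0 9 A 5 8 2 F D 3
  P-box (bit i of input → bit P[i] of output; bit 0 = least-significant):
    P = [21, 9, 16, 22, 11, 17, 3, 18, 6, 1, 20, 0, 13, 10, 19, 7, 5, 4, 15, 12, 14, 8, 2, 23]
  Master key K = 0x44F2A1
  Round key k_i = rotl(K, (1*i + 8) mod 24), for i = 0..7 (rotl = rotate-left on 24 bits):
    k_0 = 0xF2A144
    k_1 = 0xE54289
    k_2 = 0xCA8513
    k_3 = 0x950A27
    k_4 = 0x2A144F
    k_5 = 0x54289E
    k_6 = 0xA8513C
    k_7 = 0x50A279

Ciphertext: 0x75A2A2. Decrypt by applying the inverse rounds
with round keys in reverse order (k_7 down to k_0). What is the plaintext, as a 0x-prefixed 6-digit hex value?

0xFCC15E

s_0 = ciphertext = 0x75A2A2
s_1 = InvRound(s_0, k_7) = 0x7CB03A
s_2 = InvRound(s_1, k_6) = 0xD124BB
s_3 = InvRound(s_2, k_5) = 0x32CB81
s_4 = InvRound(s_3, k_4) = 0x6356AC
s_5 = InvRound(s_4, k_3) = 0x8B95D8
s_6 = InvRound(s_5, k_2) = 0x7BB013
s_7 = InvRound(s_6, k_1) = 0x85E45C
s_8 = InvRound(s_7, k_0) = 0xFCC15E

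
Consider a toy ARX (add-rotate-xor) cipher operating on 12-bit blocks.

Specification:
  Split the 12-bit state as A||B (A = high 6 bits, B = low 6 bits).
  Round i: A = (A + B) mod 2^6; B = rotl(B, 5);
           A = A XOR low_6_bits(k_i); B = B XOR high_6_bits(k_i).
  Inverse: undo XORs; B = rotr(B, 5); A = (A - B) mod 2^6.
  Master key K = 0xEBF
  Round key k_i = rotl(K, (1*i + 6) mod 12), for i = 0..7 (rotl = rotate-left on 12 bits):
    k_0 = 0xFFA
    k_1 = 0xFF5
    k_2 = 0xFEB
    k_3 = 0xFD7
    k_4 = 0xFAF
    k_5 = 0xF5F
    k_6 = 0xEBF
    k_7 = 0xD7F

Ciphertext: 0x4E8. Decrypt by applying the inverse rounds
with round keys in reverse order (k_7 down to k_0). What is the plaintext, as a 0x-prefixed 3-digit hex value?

s_0 = ciphertext = 0x4E8
s_1 = InvRound(s_0, k_7) = 0xCBA
s_2 = InvRound(s_1, k_6) = 0x340
s_3 = InvRound(s_2, k_5) = 0x5FB
s_4 = InvRound(s_3, k_4) = 0xB8A
s_5 = InvRound(s_4, k_3) = 0x3AB
s_6 = InvRound(s_5, k_2) = 0xF68
s_7 = InvRound(s_6, k_1) = 0x6AE
s_8 = InvRound(s_7, k_0) = 0xFA2

0xFA2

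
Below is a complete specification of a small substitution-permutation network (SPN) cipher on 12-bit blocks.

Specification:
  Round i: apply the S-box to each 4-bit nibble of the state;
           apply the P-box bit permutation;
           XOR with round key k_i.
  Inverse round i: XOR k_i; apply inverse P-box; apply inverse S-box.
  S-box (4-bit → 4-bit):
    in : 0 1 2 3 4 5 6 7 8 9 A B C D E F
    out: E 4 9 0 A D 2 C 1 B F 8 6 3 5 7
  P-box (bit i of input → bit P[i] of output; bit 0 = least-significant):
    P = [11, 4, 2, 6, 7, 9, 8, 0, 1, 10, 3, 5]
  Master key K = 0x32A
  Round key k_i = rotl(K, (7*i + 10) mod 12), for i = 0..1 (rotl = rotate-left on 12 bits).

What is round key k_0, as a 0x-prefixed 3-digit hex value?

0x8CA

K = 0x32A
k_0 = rotl(K, (7*0+10) mod 12) = rotl(K, 10) = 0x8CA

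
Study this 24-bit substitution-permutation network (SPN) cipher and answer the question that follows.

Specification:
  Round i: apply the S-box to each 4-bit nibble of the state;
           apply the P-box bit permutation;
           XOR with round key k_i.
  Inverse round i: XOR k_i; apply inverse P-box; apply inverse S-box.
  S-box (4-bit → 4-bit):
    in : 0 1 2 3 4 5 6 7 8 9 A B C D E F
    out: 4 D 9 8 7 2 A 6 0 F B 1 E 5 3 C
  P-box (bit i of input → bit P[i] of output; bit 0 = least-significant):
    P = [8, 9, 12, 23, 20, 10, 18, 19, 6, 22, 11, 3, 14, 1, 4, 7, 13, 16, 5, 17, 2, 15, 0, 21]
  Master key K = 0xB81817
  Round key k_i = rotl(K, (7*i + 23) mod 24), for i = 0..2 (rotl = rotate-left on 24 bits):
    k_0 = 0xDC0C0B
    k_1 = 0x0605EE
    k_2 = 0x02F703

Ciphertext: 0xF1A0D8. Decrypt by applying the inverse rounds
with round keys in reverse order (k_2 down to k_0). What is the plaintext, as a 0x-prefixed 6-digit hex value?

s_0 = ciphertext = 0xF1A0D8
s_1 = InvRound(s_0, k_2) = 0xF69AE9
s_2 = InvRound(s_1, k_1) = 0x9857E9
s_3 = InvRound(s_2, k_0) = 0x80A404

0x80A404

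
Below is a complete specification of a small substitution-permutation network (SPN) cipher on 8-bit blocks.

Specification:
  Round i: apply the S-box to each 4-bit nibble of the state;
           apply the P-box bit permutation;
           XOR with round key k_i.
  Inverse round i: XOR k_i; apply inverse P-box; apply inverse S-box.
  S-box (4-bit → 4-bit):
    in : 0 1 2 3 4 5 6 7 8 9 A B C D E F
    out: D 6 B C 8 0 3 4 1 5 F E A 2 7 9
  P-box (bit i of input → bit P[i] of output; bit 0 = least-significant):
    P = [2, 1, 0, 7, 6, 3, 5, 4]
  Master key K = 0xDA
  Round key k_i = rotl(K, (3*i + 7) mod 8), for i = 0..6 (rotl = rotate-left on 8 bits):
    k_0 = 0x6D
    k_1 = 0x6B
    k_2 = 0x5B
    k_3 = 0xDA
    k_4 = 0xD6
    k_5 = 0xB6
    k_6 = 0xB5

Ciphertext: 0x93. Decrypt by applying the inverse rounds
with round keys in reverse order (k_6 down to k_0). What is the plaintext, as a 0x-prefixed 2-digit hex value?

s_0 = ciphertext = 0x93
s_1 = InvRound(s_0, k_6) = 0x76
s_2 = InvRound(s_1, k_5) = 0x84
s_3 = InvRound(s_2, k_4) = 0xFD
s_4 = InvRound(s_3, k_3) = 0x7E
s_5 = InvRound(s_4, k_2) = 0x79
s_6 = InvRound(s_5, k_1) = 0x4D
s_7 = InvRound(s_6, k_0) = 0x75

0x75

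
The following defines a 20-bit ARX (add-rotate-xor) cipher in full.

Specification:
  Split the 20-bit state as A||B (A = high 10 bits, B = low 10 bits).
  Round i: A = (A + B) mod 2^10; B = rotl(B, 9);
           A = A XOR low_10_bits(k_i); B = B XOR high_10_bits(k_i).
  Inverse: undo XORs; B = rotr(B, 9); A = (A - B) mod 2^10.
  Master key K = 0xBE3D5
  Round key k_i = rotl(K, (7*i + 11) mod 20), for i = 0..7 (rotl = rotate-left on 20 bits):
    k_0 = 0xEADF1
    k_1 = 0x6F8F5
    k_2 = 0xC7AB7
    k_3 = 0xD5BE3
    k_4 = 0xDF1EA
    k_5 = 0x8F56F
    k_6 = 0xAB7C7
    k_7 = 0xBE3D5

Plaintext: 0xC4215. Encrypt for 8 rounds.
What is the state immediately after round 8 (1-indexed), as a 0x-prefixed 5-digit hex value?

s_0 = plaintext = 0xC4215
s_1 = Round(s_0, k_0) = 0x350A1
s_2 = Round(s_1, k_1) = 0x603EE
s_3 = Round(s_2, k_2) = 0xF66E9
s_4 = Round(s_3, k_3) = 0x48422
s_5 = Round(s_4, k_4) = 0x2A76D
s_6 = Round(s_5, k_5) = 0x5E58B
s_7 = Round(s_6, k_6) = 0x30C68
s_8 = Round(s_7, k_7) = 0xBFACC

0xBFACC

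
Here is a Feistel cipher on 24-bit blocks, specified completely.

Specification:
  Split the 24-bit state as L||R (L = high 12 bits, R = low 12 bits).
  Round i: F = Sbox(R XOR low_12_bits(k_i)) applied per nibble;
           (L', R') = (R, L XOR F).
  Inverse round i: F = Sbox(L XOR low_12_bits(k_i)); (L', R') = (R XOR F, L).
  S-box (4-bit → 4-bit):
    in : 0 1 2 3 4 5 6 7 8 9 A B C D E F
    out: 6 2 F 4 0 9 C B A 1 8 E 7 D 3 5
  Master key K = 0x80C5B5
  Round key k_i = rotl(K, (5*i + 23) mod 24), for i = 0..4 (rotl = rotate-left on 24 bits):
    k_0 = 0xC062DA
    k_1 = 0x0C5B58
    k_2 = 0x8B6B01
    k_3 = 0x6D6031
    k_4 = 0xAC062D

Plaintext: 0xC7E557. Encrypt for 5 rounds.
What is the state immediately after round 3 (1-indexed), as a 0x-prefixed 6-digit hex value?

s_0 = plaintext = 0xC7E557
s_1 = Round(s_0, k_0) = 0x5577D3
s_2 = Round(s_1, k_1) = 0x7D32F9
s_3 = Round(s_2, k_2) = 0x2F9689
s_4 = Round(s_3, k_3) = 0x689E13
s_5 = Round(s_4, k_4) = 0xE13CCA

0x2F9689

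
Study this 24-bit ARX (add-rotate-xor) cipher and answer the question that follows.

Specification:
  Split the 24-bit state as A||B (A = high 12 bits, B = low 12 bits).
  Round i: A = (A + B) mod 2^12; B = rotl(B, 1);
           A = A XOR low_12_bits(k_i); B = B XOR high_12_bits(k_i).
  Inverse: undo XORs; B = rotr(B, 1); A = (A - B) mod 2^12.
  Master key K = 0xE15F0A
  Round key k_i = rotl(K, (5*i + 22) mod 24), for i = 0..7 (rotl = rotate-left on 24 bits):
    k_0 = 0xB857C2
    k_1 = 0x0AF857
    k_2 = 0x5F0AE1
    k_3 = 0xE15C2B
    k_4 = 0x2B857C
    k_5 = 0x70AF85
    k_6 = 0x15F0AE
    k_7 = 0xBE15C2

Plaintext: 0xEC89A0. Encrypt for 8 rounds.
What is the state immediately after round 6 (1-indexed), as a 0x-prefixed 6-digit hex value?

s_0 = plaintext = 0xEC89A0
s_1 = Round(s_0, k_0) = 0xFAA8C4
s_2 = Round(s_1, k_1) = 0x039126
s_3 = Round(s_2, k_2) = 0xBBE7BC
s_4 = Round(s_3, k_3) = 0xF5116D
s_5 = Round(s_4, k_4) = 0x5C2062
s_6 = Round(s_5, k_5) = 0x9A17CE
s_7 = Round(s_6, k_6) = 0x1C1EC3
s_8 = Round(s_7, k_7) = 0x546666

0x9A17CE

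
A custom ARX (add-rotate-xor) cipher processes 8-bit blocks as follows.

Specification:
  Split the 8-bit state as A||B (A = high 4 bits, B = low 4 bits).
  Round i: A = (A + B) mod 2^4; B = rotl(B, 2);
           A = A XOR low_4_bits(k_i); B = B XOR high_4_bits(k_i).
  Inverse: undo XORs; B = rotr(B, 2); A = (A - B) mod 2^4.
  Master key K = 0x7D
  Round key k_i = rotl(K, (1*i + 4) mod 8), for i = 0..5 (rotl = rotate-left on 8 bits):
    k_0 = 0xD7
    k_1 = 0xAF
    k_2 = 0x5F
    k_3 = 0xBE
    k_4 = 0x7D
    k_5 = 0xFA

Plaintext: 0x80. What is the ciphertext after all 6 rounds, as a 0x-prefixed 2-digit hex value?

0x01

s_0 = plaintext = 0x80
s_1 = Round(s_0, k_0) = 0xFD
s_2 = Round(s_1, k_1) = 0x3D
s_3 = Round(s_2, k_2) = 0xF2
s_4 = Round(s_3, k_3) = 0xF3
s_5 = Round(s_4, k_4) = 0xFB
s_6 = Round(s_5, k_5) = 0x01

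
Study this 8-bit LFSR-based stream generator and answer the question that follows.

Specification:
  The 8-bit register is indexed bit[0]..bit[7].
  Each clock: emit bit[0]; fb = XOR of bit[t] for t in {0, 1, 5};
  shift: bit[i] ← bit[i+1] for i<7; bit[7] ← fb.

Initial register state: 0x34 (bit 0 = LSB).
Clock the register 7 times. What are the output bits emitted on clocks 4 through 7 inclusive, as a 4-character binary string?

0110

reg_0 = 0x34
clock 1: out=0, reg = 0x9A
clock 2: out=0, reg = 0xCD
clock 3: out=1, reg = 0xE6
clock 4: out=0, reg = 0x73
clock 5: out=1, reg = 0xB9
clock 6: out=1, reg = 0x5C
clock 7: out=0, reg = 0x2E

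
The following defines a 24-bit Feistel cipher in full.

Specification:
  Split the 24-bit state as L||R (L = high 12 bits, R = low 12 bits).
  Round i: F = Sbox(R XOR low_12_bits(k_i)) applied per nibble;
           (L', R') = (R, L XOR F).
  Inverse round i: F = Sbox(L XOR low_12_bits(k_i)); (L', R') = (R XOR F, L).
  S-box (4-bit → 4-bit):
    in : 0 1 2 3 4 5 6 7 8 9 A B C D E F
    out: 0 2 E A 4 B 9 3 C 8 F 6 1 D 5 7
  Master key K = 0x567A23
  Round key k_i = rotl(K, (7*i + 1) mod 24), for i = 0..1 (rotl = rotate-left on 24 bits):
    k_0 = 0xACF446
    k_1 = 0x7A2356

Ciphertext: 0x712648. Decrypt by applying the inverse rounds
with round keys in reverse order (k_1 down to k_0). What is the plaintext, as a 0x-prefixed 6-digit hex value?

s_0 = ciphertext = 0x712648
s_1 = InvRound(s_0, k_1) = 0x20C712
s_2 = InvRound(s_1, k_0) = 0xE5D20C

0xE5D20C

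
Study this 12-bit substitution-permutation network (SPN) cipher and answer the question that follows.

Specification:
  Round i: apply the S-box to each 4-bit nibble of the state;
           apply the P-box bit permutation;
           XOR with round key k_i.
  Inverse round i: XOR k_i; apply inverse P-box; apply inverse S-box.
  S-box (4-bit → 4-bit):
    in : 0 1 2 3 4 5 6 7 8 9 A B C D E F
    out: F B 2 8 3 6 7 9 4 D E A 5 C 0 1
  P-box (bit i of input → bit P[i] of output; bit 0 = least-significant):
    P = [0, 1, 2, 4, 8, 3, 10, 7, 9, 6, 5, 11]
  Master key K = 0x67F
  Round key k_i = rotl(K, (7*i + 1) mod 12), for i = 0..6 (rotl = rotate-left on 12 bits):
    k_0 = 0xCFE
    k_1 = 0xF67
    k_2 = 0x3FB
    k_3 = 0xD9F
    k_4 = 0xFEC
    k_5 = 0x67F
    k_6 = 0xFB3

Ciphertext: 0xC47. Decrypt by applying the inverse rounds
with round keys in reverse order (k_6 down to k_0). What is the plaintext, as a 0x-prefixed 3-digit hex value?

s_0 = ciphertext = 0xC47
s_1 = InvRound(s_0, k_6) = 0x67D
s_2 = InvRound(s_1, k_5) = 0xEE2
s_3 = InvRound(s_2, k_4) = 0xE45
s_4 = InvRound(s_3, k_3) = 0x41B
s_5 = InvRound(s_4, k_2) = 0x69E
s_6 = InvRound(s_5, k_1) = 0xA17
s_7 = InvRound(s_6, k_0) = 0x6AF

0x6AF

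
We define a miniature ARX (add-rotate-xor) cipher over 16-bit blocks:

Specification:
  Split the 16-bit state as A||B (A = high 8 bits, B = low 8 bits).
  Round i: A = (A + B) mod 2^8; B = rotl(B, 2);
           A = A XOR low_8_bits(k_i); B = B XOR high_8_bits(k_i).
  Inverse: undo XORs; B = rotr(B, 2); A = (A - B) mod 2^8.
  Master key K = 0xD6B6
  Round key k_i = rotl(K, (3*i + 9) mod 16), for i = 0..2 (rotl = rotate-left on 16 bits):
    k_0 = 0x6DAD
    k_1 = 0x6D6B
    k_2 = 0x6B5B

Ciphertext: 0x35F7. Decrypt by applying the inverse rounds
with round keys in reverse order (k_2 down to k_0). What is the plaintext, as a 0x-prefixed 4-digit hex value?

0x38FF

s_0 = ciphertext = 0x35F7
s_1 = InvRound(s_0, k_2) = 0x4727
s_2 = InvRound(s_1, k_1) = 0x9A92
s_3 = InvRound(s_2, k_0) = 0x38FF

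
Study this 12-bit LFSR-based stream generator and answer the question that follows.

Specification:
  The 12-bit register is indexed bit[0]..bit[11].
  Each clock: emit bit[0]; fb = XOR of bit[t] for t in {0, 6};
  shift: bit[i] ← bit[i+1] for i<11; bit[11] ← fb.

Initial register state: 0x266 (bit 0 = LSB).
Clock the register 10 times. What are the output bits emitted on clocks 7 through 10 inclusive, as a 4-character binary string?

reg_0 = 0x266
clock 1: out=0, reg = 0x933
clock 2: out=1, reg = 0xC99
clock 3: out=1, reg = 0xE4C
clock 4: out=0, reg = 0xF26
clock 5: out=0, reg = 0x793
clock 6: out=1, reg = 0xBC9
clock 7: out=1, reg = 0x5E4
clock 8: out=0, reg = 0xAF2
clock 9: out=0, reg = 0xD79
clock 10: out=1, reg = 0x6BC

1001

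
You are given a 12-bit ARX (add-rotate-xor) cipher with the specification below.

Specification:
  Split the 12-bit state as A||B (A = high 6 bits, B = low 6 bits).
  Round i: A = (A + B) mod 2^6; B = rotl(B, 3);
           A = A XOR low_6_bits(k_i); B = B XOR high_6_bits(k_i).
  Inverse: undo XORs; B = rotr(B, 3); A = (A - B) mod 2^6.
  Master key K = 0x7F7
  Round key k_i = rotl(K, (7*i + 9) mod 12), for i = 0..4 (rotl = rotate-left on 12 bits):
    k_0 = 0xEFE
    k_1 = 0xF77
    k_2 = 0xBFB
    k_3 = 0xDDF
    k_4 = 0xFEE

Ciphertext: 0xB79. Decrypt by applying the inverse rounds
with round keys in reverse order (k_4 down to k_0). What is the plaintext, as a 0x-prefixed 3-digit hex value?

0x718

s_0 = ciphertext = 0xB79
s_1 = InvRound(s_0, k_4) = 0x4F0
s_2 = InvRound(s_1, k_3) = 0x538
s_3 = InvRound(s_2, k_2) = 0xD7A
s_4 = InvRound(s_3, k_1) = 0x2B8
s_5 = InvRound(s_4, k_0) = 0x718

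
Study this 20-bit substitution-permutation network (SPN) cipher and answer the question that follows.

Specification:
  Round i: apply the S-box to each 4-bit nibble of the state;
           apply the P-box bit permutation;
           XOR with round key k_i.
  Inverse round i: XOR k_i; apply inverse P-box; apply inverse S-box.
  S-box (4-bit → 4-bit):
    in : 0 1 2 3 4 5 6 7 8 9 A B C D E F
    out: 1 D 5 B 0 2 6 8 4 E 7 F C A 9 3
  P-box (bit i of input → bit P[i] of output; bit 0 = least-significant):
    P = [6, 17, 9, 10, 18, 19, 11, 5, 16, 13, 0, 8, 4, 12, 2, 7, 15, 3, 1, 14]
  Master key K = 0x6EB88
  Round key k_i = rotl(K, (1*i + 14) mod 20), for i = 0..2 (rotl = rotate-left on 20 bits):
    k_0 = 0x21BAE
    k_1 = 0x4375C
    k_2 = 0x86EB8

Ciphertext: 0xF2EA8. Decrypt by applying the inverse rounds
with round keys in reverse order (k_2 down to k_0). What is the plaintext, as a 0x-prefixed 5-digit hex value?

s_0 = ciphertext = 0xF2EA8
s_1 = InvRound(s_0, k_2) = 0x70005
s_2 = InvRound(s_1, k_1) = 0x5FB4B
s_3 = InvRound(s_2, k_0) = 0xECAEF

0xECAEF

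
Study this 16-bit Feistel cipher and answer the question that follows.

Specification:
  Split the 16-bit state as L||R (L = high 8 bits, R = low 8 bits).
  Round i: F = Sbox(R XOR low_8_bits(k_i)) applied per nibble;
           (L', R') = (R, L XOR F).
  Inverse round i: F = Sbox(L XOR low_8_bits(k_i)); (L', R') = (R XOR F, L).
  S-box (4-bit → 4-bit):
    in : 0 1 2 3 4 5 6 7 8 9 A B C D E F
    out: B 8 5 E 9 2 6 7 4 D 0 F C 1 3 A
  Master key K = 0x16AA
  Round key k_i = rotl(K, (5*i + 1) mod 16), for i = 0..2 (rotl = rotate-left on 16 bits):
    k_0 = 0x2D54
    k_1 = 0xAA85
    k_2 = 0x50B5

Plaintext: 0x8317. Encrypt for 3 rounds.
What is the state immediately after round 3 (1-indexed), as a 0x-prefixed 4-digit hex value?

s_0 = plaintext = 0x8317
s_1 = Round(s_0, k_0) = 0x171D
s_2 = Round(s_1, k_1) = 0x1DC3
s_3 = Round(s_2, k_2) = 0xC36B

0xC36B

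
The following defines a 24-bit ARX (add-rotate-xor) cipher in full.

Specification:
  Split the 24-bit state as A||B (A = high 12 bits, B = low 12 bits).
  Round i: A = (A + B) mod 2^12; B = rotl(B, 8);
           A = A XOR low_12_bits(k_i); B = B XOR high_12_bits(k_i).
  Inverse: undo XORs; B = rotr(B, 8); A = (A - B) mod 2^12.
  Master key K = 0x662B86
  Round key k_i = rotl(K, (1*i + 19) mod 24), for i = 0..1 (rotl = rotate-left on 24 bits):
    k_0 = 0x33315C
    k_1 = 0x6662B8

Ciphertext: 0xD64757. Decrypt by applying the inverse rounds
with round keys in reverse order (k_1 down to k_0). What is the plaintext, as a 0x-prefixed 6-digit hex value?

s_0 = ciphertext = 0xD64757
s_1 = InvRound(s_0, k_1) = 0xCCB311
s_2 = InvRound(s_1, k_0) = 0xB77220

0xB77220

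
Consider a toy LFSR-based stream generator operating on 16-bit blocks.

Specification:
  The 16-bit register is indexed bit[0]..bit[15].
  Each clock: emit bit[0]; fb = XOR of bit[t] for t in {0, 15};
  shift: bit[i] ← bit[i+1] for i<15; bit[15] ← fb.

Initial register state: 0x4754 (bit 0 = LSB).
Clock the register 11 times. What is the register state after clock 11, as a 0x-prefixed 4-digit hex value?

reg_0 = 0x4754
clock 1: out=0, reg = 0x23AA
clock 2: out=0, reg = 0x11D5
clock 3: out=1, reg = 0x88EA
clock 4: out=0, reg = 0xC475
clock 5: out=1, reg = 0x623A
clock 6: out=0, reg = 0x311D
clock 7: out=1, reg = 0x988E
clock 8: out=0, reg = 0xCC47
clock 9: out=1, reg = 0x6623
clock 10: out=1, reg = 0xB311
clock 11: out=1, reg = 0x5988

0x5988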